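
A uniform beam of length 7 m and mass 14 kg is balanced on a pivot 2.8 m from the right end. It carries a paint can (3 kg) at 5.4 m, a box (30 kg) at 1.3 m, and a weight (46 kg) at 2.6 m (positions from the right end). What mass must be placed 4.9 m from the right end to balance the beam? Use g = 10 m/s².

Choose the pivot (at 2.8 m from the right end) as the axis so the support reaction has zero arm there.
Beam weight: 14 × 10 = 140 N down at 3.5 m → arm 0.7 m, τ = 140 × 0.7 = 98 N·m counterclockwise.
Paint can: 3 × 10 = 30 N down at 5.4 m → arm 2.6 m, τ = 30 × 2.6 = 78 N·m counterclockwise.
Box: 30 × 10 = 300 N down at 1.3 m → arm 1.5 m, τ = 300 × 1.5 = 450 N·m clockwise.
Weight: 46 × 10 = 460 N down at 2.6 m → arm 0.2 m, τ = 460 × 0.2 = 92 N·m clockwise.
Net moment of known loads = 366 N·m clockwise.
An unknown mass m at 4.9 m has arm 2.1 m; its moment is m·g·2.1 counterclockwise.
Στ = 0 ⇒ m × 10 × 2.1 = 366 ⇒ m = 366 / (10 × 2.1) = 17.4 kg.

m ≈ 17.4 kg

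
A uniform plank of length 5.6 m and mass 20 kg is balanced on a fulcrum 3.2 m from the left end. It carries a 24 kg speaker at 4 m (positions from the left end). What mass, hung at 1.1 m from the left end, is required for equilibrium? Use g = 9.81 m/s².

m ≈ 5.33 kg

About the fulcrum (at 3.2 m from the left end):
Beam weight: 20 × 9.81 = 196.2 N down at 2.8 m → arm 0.4 m, τ = 196.2 × 0.4 = 78.48 N·m counterclockwise.
Speaker: 24 × 9.81 = 235.4 N down at 4 m → arm 0.8 m, τ = 235.4 × 0.8 = 188.3 N·m clockwise.
Net moment of known loads = 109.8 N·m clockwise.
An unknown mass m at 1.1 m has arm 2.1 m; its moment is m·g·2.1 counterclockwise.
Balancing moments: m × 9.81 × 2.1 = 109.8, giving m = 109.8 / (9.81 × 2.1) = 5.33 kg.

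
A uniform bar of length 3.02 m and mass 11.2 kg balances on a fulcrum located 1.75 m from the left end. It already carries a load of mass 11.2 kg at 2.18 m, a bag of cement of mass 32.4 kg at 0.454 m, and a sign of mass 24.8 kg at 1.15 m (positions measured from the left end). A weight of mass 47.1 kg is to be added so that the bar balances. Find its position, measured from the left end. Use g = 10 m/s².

Taking torques about the fulcrum (at 1.75 m from the left end):
Beam weight: 11.2 × 10 = 112 N down at 1.51 m → arm 0.24 m, τ = 112 × 0.24 = 26.88 N·m counterclockwise.
Load: 11.2 × 10 = 112 N down at 2.18 m → arm 0.43 m, τ = 112 × 0.43 = 48.16 N·m clockwise.
Bag of cement: 32.4 × 10 = 324 N down at 0.454 m → arm 1.296 m, τ = 324 × 1.296 = 419.9 N·m counterclockwise.
Sign: 24.8 × 10 = 248 N down at 1.15 m → arm 0.6 m, τ = 248 × 0.6 = 148.8 N·m counterclockwise.
Net moment of existing loads = 547.4 N·m counterclockwise.
The weight weighs 47.1 × 10 = 471 N and must supply an equal clockwise moment, so its lever arm about the fulcrum is 547.4 / 471 = 1.16 m.
That puts it at 1.75 + 1.16 = 2.91 m from the left end.

x ≈ 2.91 m from the left end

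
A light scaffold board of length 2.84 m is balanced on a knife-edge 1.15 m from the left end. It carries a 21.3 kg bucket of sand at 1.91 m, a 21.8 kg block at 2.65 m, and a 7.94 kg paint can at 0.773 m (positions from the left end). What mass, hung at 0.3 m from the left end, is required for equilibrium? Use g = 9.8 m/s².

m ≈ 54 kg

Take moments about the knife-edge (at 1.15 m from the left end).
Bucket of sand: 21.3 × 9.8 = 208.7 N down at 1.91 m → arm 0.76 m, τ = 208.7 × 0.76 = 158.6 N·m clockwise.
Block: 21.8 × 9.8 = 213.6 N down at 2.65 m → arm 1.5 m, τ = 213.6 × 1.5 = 320.4 N·m clockwise.
Paint can: 7.94 × 9.8 = 77.81 N down at 0.773 m → arm 0.377 m, τ = 77.81 × 0.377 = 29.33 N·m counterclockwise.
Net moment of known loads = 449.7 N·m clockwise.
An unknown mass m at 0.3 m has arm 0.85 m; its moment is m·g·0.85 counterclockwise.
Στ = 0 ⇒ m × 9.8 × 0.85 = 449.7 ⇒ m = 449.7 / (9.8 × 0.85) = 54 kg.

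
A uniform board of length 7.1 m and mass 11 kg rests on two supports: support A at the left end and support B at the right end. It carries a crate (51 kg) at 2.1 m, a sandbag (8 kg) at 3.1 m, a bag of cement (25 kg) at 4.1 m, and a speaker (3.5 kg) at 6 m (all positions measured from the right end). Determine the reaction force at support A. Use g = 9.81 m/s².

R_A ≈ 407 N

Sum moments about support B (its reaction then has zero moment arm).
Beam weight: 11 × 9.81 = 107.9 N down at 3.55 m → arm 3.55 m, τ = 107.9 × 3.55 = 383 N·m counterclockwise.
Crate: 51 × 9.81 = 500.3 N down at 2.1 m → arm 2.1 m, τ = 500.3 × 2.1 = 1051 N·m counterclockwise.
Sandbag: 8 × 9.81 = 78.48 N down at 3.1 m → arm 3.1 m, τ = 78.48 × 3.1 = 243.3 N·m counterclockwise.
Bag of cement: 25 × 9.81 = 245.2 N down at 4.1 m → arm 4.1 m, τ = 245.2 × 4.1 = 1005 N·m counterclockwise.
Speaker: 3.5 × 9.81 = 34.34 N down at 6 m → arm 6 m, τ = 34.34 × 6 = 206 N·m counterclockwise.
Net load moment about support B = 2888 N·m counterclockwise.
Reaction R at support A is upward at 7.1 m, arm 7.1 m → moment R × 7.1 clockwise.
Στ = 0 ⇒ R × 7.1 = 2888 ⇒ R = 407 N.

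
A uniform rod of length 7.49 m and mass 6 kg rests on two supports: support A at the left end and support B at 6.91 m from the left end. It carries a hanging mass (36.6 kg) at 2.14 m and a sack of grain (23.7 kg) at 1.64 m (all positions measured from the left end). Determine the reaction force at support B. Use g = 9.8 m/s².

Choose support A as the axis so its reaction then has zero moment arm.
Beam weight: 6 × 9.8 = 58.8 N down at 3.745 m → arm 3.745 m, τ = 58.8 × 3.745 = 220.2 N·m clockwise.
Hanging mass: 36.6 × 9.8 = 358.7 N down at 2.14 m → arm 2.14 m, τ = 358.7 × 2.14 = 767.6 N·m clockwise.
Sack of grain: 23.7 × 9.8 = 232.3 N down at 1.64 m → arm 1.64 m, τ = 232.3 × 1.64 = 381 N·m clockwise.
Net load moment about support A = 1369 N·m clockwise.
Reaction R at support B is upward at 6.91 m, arm 6.91 m → moment R × 6.91 counterclockwise.
For rotational equilibrium, R × 6.91 = 1369, so R = 198 N.

R_B ≈ 198 N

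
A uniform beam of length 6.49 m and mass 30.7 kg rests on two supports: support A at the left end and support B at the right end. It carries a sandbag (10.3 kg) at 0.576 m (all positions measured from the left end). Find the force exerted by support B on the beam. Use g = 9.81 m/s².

R_B ≈ 160 N

Choose support A as the axis so its reaction then has zero moment arm.
Beam weight: 30.7 × 9.81 = 301.2 N down at 3.245 m → arm 3.245 m, τ = 301.2 × 3.245 = 977.4 N·m clockwise.
Sandbag: 10.3 × 9.81 = 101 N down at 0.576 m → arm 0.576 m, τ = 101 × 0.576 = 58.18 N·m clockwise.
Net load moment about support A = 1036 N·m clockwise.
Reaction R at support B is upward at 6.49 m, arm 6.49 m → moment R × 6.49 counterclockwise.
For rotational equilibrium, R × 6.49 = 1036, so R = 160 N.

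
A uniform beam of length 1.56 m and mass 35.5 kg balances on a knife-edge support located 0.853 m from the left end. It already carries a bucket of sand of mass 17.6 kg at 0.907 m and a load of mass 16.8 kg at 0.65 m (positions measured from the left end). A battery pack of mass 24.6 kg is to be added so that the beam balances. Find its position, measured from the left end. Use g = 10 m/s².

x ≈ 1.06 m from the left end

Taking torques about the knife-edge support (at 0.853 m from the left end):
Beam weight: 35.5 × 10 = 355 N down at 0.78 m → arm 0.073 m, τ = 355 × 0.073 = 25.91 N·m counterclockwise.
Bucket of sand: 17.6 × 10 = 176 N down at 0.907 m → arm 0.054 m, τ = 176 × 0.054 = 9.504 N·m clockwise.
Load: 16.8 × 10 = 168 N down at 0.65 m → arm 0.203 m, τ = 168 × 0.203 = 34.1 N·m counterclockwise.
Net moment of existing loads = 50.51 N·m counterclockwise.
The battery pack weighs 24.6 × 10 = 246 N and must supply an equal clockwise moment, so its lever arm about the knife-edge support is 50.51 / 246 = 0.205 m.
That puts it at 0.853 + 0.205 = 1.06 m from the left end.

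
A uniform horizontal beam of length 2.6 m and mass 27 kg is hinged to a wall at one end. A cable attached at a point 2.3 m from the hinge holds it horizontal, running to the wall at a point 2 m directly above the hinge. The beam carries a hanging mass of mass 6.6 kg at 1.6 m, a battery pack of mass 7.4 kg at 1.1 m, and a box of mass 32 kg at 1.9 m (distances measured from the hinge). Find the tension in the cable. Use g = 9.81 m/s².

T ≈ 745 N

Taking torques about the hinge:
Beam weight: 27 × 9.81 = 264.9 N down at 1.3 m → arm 1.3 m, τ = 264.9 × 1.3 = 344.4 N·m clockwise.
Hanging mass: 6.6 × 9.81 = 64.75 N down at 1.6 m → arm 1.6 m, τ = 64.75 × 1.6 = 103.6 N·m clockwise.
Battery pack: 7.4 × 9.81 = 72.59 N down at 1.1 m → arm 1.1 m, τ = 72.59 × 1.1 = 79.85 N·m clockwise.
Box: 32 × 9.81 = 313.9 N down at 1.9 m → arm 1.9 m, τ = 313.9 × 1.9 = 596.4 N·m clockwise.
Total clockwise load moment = 1124 N·m.
The cable tension T acts at 2.3 m; only its component perpendicular to the beam, T sinθ, produces torque. sinθ = h/√(h²+d²) = 2/√(2²+2.3²) = 0.6562.
Balancing moments: T × 2.3 × 0.6562 = 1124, giving T = 1124 / 1.509 = 745 N.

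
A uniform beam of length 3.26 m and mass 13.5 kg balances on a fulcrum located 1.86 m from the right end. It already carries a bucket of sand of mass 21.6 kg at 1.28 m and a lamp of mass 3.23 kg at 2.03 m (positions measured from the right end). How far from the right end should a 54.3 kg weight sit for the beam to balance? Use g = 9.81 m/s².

Take moments about the fulcrum (at 1.86 m from the right end).
Beam weight: 13.5 × 9.81 = 132.4 N down at 1.63 m → arm 0.23 m, τ = 132.4 × 0.23 = 30.45 N·m clockwise.
Bucket of sand: 21.6 × 9.81 = 211.9 N down at 1.28 m → arm 0.58 m, τ = 211.9 × 0.58 = 122.9 N·m clockwise.
Lamp: 3.23 × 9.81 = 31.69 N down at 2.03 m → arm 0.17 m, τ = 31.69 × 0.17 = 5.387 N·m counterclockwise.
Net moment of existing loads = 148 N·m clockwise.
The weight weighs 54.3 × 9.81 = 532.7 N and must supply an equal counterclockwise moment, so its lever arm about the fulcrum is 148 / 532.7 = 0.278 m.
That puts it at 1.86 + 0.278 = 2.14 m from the right end.

x ≈ 2.14 m from the right end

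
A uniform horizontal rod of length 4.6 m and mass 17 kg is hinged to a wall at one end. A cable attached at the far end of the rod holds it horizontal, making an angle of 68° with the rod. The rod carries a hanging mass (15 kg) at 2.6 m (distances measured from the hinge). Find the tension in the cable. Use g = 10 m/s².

T ≈ 183 N

Taking torques about the hinge:
Beam weight: 17 × 10 = 170 N down at 2.3 m → arm 2.3 m, τ = 170 × 2.3 = 391 N·m clockwise.
Hanging mass: 15 × 10 = 150 N down at 2.6 m → arm 2.6 m, τ = 150 × 2.6 = 390 N·m clockwise.
Total clockwise load moment = 781 N·m.
The cable tension T acts at 4.6 m; only its component perpendicular to the rod, T sinθ, produces torque. sin 68° = 0.9272.
Στ = 0 ⇒ T × 4.6 × 0.9272 = 781 ⇒ T = 781 / 4.265 = 183 N.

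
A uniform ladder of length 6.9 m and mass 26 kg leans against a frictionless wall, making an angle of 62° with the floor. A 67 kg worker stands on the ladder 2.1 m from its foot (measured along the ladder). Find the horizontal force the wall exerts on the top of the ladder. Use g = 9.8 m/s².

N_wall ≈ 174 N

Choose the foot of the ladder as the axis so the floor normal and friction both act there and drop out.
Ladder weight 26×9.8 = 254.8 N acts at 3.45 m along the ladder; its horizontal arm is 3.45·cos62° = 1.62 m → τ = 412.8 N·m clockwise.
Worker: 67×9.8 = 656.6 N at 2.1 m → arm 0.9859 m → τ = 647.3 N·m clockwise.
Wall normal N acts horizontally at the top; its moment arm is the height L sinθ = 6.9·sin62° = 6.092 m, counterclockwise.
For rotational equilibrium, N × 6.092 = 1060, so N = 174 N.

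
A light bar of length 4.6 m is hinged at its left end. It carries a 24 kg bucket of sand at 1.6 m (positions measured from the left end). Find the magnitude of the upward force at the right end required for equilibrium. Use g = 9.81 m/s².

F ≈ 81.9 N

Sum moments about the left end (the unknown pivot reaction has zero arm there).
Bucket of sand: 24 × 9.81 = 235.4 N down at 1.6 m → arm 1.6 m, τ = 235.4 × 1.6 = 376.6 N·m clockwise.
Net moment of the loads = 376.6 N·m clockwise.
The upward force F acts at the right end, arm 4.6 m, giving F × 4.6 counterclockwise.
Balancing moments: F × 4.6 = 376.6, giving F = 376.6 / 4.6 = 81.9 N.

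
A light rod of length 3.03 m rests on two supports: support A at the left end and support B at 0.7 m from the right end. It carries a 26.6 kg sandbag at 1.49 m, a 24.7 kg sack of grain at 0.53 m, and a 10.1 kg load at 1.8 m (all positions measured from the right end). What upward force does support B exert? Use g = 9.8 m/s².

Taking torques about support A:
Sandbag: 26.6 × 9.8 = 260.7 N down at 1.49 m → arm 1.54 m, τ = 260.7 × 1.54 = 401.5 N·m clockwise.
Sack of grain: 24.7 × 9.8 = 242.1 N down at 0.53 m → arm 2.5 m, τ = 242.1 × 2.5 = 605.2 N·m clockwise.
Load: 10.1 × 9.8 = 98.98 N down at 1.8 m → arm 1.23 m, τ = 98.98 × 1.23 = 121.7 N·m clockwise.
Net load moment about support A = 1128 N·m clockwise.
Reaction R at support B is upward at 0.7 m, arm 2.33 m → moment R × 2.33 counterclockwise.
For rotational equilibrium, R × 2.33 = 1128, so R = 484 N.

R_B ≈ 484 N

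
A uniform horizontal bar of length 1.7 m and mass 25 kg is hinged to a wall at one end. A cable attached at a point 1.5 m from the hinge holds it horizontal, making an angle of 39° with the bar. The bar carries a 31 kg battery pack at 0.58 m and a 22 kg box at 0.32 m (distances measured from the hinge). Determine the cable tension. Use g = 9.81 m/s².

T ≈ 481 N

About the hinge:
Beam weight: 25 × 9.81 = 245.2 N down at 0.85 m → arm 0.85 m, τ = 245.2 × 0.85 = 208.4 N·m clockwise.
Battery pack: 31 × 9.81 = 304.1 N down at 0.58 m → arm 0.58 m, τ = 304.1 × 0.58 = 176.4 N·m clockwise.
Box: 22 × 9.81 = 215.8 N down at 0.32 m → arm 0.32 m, τ = 215.8 × 0.32 = 69.06 N·m clockwise.
Total clockwise load moment = 453.9 N·m.
The cable tension T acts at 1.5 m; only its component perpendicular to the bar, T sinθ, produces torque. sin 39° = 0.6293.
For rotational equilibrium, T × 1.5 × 0.6293 = 453.9, so T = 453.9 / 0.9439 = 481 N.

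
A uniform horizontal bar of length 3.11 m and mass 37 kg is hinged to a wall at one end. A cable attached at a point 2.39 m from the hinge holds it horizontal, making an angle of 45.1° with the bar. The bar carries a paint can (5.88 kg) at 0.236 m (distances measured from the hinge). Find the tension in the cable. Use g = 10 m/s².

T ≈ 348 N

Sum moments about the hinge (the unknown hinge reaction has zero arm there).
Beam weight: 37 × 10 = 370 N down at 1.555 m → arm 1.555 m, τ = 370 × 1.555 = 575.4 N·m clockwise.
Paint can: 5.88 × 10 = 58.8 N down at 0.236 m → arm 0.236 m, τ = 58.8 × 0.236 = 13.88 N·m clockwise.
Total clockwise load moment = 589.3 N·m.
The cable tension T acts at 2.39 m; only its component perpendicular to the bar, T sinθ, produces torque. sin 45.1° = 0.7083.
Balancing moments: T × 2.39 × 0.7083 = 589.3, giving T = 589.3 / 1.693 = 348 N.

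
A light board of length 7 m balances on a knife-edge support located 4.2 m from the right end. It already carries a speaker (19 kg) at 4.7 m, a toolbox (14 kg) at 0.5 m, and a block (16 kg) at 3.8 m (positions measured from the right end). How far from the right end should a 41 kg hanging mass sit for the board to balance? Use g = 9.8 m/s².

x ≈ 5.39 m from the right end

Choose the knife-edge support (at 4.2 m from the right end) as the axis so the support reaction has zero arm there.
Speaker: 19 × 9.8 = 186.2 N down at 4.7 m → arm 0.5 m, τ = 186.2 × 0.5 = 93.1 N·m counterclockwise.
Toolbox: 14 × 9.8 = 137.2 N down at 0.5 m → arm 3.7 m, τ = 137.2 × 3.7 = 507.6 N·m clockwise.
Block: 16 × 9.8 = 156.8 N down at 3.8 m → arm 0.4 m, τ = 156.8 × 0.4 = 62.72 N·m clockwise.
Net moment of existing loads = 477.2 N·m clockwise.
The hanging mass weighs 41 × 9.8 = 401.8 N and must supply an equal counterclockwise moment, so its lever arm about the knife-edge support is 477.2 / 401.8 = 1.19 m.
That puts it at 4.2 + 1.19 = 5.39 m from the right end.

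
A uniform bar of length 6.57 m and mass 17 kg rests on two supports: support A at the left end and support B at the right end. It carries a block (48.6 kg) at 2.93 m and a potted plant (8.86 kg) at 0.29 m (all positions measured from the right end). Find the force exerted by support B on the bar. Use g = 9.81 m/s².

R_B ≈ 431 N

Choose support A as the axis so its reaction then has zero moment arm.
Beam weight: 17 × 9.81 = 166.8 N down at 3.285 m → arm 3.285 m, τ = 166.8 × 3.285 = 547.9 N·m clockwise.
Block: 48.6 × 9.81 = 476.8 N down at 2.93 m → arm 3.64 m, τ = 476.8 × 3.64 = 1736 N·m clockwise.
Potted plant: 8.86 × 9.81 = 86.92 N down at 0.29 m → arm 6.28 m, τ = 86.92 × 6.28 = 545.9 N·m clockwise.
Net load moment about support A = 2830 N·m clockwise.
Reaction R at support B is upward at 0 m, arm 6.57 m → moment R × 6.57 counterclockwise.
For rotational equilibrium, R × 6.57 = 2830, so R = 431 N.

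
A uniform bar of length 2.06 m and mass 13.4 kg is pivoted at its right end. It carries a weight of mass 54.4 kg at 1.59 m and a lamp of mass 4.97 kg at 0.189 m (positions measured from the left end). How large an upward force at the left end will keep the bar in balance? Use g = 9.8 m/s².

F ≈ 232 N

Sum moments about the right end (the unknown pivot reaction has zero arm there).
Beam weight: 13.4 × 9.8 = 131.3 N down at 1.03 m → arm 1.03 m, τ = 131.3 × 1.03 = 135.2 N·m counterclockwise.
Weight: 54.4 × 9.8 = 533.1 N down at 1.59 m → arm 0.47 m, τ = 533.1 × 0.47 = 250.6 N·m counterclockwise.
Lamp: 4.97 × 9.8 = 48.71 N down at 0.189 m → arm 1.871 m, τ = 48.71 × 1.871 = 91.14 N·m counterclockwise.
Net moment of the loads = 476.9 N·m counterclockwise.
The upward force F acts at the left end, arm 2.06 m, giving F × 2.06 clockwise.
Στ = 0 ⇒ F × 2.06 = 476.9 ⇒ F = 476.9 / 2.06 = 232 N.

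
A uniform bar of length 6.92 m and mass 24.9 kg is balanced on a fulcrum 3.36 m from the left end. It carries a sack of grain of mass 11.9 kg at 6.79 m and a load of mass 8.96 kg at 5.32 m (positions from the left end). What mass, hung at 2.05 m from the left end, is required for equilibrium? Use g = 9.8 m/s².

Sum moments about the fulcrum (at 3.36 m from the left end) (the support reaction has zero arm there).
Beam weight: 24.9 × 9.8 = 244 N down at 3.46 m → arm 0.1 m, τ = 244 × 0.1 = 24.4 N·m clockwise.
Sack of grain: 11.9 × 9.8 = 116.6 N down at 6.79 m → arm 3.43 m, τ = 116.6 × 3.43 = 399.9 N·m clockwise.
Load: 8.96 × 9.8 = 87.81 N down at 5.32 m → arm 1.96 m, τ = 87.81 × 1.96 = 172.1 N·m clockwise.
Net moment of known loads = 596.4 N·m clockwise.
An unknown mass m at 2.05 m has arm 1.31 m; its moment is m·g·1.31 counterclockwise.
For rotational equilibrium, m × 9.8 × 1.31 = 596.4, so m = 596.4 / (9.8 × 1.31) = 46.5 kg.

m ≈ 46.5 kg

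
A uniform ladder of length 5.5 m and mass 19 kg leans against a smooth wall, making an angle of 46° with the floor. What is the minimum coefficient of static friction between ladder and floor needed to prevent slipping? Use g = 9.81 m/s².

μ_min ≈ 0.483

Choose the foot of the ladder as the axis so the floor normal and friction both act there and drop out.
Ladder weight 19×9.81 = 186.4 N acts at 2.75 m along the ladder; its horizontal arm is 2.75·cos46° = 1.91 m → τ = 356 N·m clockwise.
Wall normal N acts horizontally at the top; its moment arm is the height L sinθ = 5.5·sin46° = 3.956 m, counterclockwise.
Setting net torque to zero: N × 3.956 = 356 → N = 89.99 N.
ΣFx = 0 ⇒ f = N_wall = 89.99 N. ΣFy = 0 ⇒ N_floor = 186.4 N.
μ_min = f / N_floor = 89.99 / 186.4 = 0.483.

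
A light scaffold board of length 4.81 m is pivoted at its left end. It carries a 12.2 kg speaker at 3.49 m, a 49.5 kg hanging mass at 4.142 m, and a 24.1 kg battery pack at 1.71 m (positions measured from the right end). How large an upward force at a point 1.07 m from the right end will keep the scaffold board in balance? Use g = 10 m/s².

Take moments about the left end.
Speaker: 12.2 × 10 = 122 N down at 3.49 m → arm 1.32 m, τ = 122 × 1.32 = 161 N·m clockwise.
Hanging mass: 49.5 × 10 = 495 N down at 4.142 m → arm 0.668 m, τ = 495 × 0.668 = 330.7 N·m clockwise.
Battery pack: 24.1 × 10 = 241 N down at 1.71 m → arm 3.1 m, τ = 241 × 3.1 = 747.1 N·m clockwise.
Net moment of the loads = 1239 N·m clockwise.
The upward force F acts at a point 1.07 m from the right end, arm 3.74 m, giving F × 3.74 counterclockwise.
Στ = 0 ⇒ F × 3.74 = 1239 ⇒ F = 1239 / 3.74 = 331 N.

F ≈ 331 N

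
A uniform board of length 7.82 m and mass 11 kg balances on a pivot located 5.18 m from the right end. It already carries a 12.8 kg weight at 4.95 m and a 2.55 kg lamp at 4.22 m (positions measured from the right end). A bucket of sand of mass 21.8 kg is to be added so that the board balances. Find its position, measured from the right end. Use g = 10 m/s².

x ≈ 6.07 m from the right end

Sum moments about the pivot (at 5.18 m from the right end) (the support reaction has zero arm there).
Beam weight: 11 × 10 = 110 N down at 3.91 m → arm 1.27 m, τ = 110 × 1.27 = 139.7 N·m clockwise.
Weight: 12.8 × 10 = 128 N down at 4.95 m → arm 0.23 m, τ = 128 × 0.23 = 29.44 N·m clockwise.
Lamp: 2.55 × 10 = 25.5 N down at 4.22 m → arm 0.96 m, τ = 25.5 × 0.96 = 24.48 N·m clockwise.
Net moment of existing loads = 193.6 N·m clockwise.
The bucket of sand weighs 21.8 × 10 = 218 N and must supply an equal counterclockwise moment, so its lever arm about the pivot is 193.6 / 218 = 0.888 m.
That puts it at 5.18 + 0.888 = 6.07 m from the right end.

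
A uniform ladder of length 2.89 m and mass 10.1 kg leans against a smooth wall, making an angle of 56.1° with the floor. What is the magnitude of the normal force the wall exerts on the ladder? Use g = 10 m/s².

N_wall ≈ 33.9 N

Taking torques about the foot of the ladder:
Ladder weight 10.1×10 = 101 N acts at 1.445 m along the ladder; its horizontal arm is 1.445·cos56.1° = 0.8059 m → τ = 81.4 N·m clockwise.
Wall normal N acts horizontally at the top; its moment arm is the height L sinθ = 2.89·sin56.1° = 2.399 m, counterclockwise.
Balancing moments: N × 2.399 = 81.4, giving N = 33.9 N.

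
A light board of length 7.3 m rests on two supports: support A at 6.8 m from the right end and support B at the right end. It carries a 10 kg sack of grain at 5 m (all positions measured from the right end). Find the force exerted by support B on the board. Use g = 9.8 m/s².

R_B ≈ 25.9 N

Taking torques about support A:
Sack of grain: 10 × 9.8 = 98 N down at 5 m → arm 1.8 m, τ = 98 × 1.8 = 176.4 N·m clockwise.
Net load moment about support A = 176.4 N·m clockwise.
Reaction R at support B is upward at 0 m, arm 6.8 m → moment R × 6.8 counterclockwise.
Setting net torque to zero: R × 6.8 = 176.4 → R = 25.9 N.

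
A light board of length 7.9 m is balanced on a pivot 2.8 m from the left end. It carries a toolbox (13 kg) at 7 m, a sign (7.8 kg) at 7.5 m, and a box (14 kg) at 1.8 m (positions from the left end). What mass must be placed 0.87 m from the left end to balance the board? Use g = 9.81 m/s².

m ≈ 40 kg

Choose the pivot (at 2.8 m from the left end) as the axis so the support reaction has zero arm there.
Toolbox: 13 × 9.81 = 127.5 N down at 7 m → arm 4.2 m, τ = 127.5 × 4.2 = 535.5 N·m clockwise.
Sign: 7.8 × 9.81 = 76.52 N down at 7.5 m → arm 4.7 m, τ = 76.52 × 4.7 = 359.6 N·m clockwise.
Box: 14 × 9.81 = 137.3 N down at 1.8 m → arm 1 m, τ = 137.3 × 1 = 137.3 N·m counterclockwise.
Net moment of known loads = 757.8 N·m clockwise.
An unknown mass m at 0.87 m has arm 1.93 m; its moment is m·g·1.93 counterclockwise.
Setting net torque to zero: m × 9.81 × 1.93 = 757.8 → m = 757.8 / (9.81 × 1.93) = 40 kg.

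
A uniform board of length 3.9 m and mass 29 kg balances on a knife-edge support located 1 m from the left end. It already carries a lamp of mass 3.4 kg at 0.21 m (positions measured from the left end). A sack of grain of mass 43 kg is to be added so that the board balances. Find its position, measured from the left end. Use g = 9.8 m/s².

x ≈ 0.422 m from the left end

About the knife-edge support (at 1 m from the left end):
Beam weight: 29 × 9.8 = 284.2 N down at 1.95 m → arm 0.95 m, τ = 284.2 × 0.95 = 270 N·m clockwise.
Lamp: 3.4 × 9.8 = 33.32 N down at 0.21 m → arm 0.79 m, τ = 33.32 × 0.79 = 26.32 N·m counterclockwise.
Net moment of existing loads = 243.7 N·m clockwise.
The sack of grain weighs 43 × 9.8 = 421.4 N and must supply an equal counterclockwise moment, so its lever arm about the knife-edge support is 243.7 / 421.4 = 0.578 m.
That puts it at 1 − 0.578 = 0.422 m from the left end.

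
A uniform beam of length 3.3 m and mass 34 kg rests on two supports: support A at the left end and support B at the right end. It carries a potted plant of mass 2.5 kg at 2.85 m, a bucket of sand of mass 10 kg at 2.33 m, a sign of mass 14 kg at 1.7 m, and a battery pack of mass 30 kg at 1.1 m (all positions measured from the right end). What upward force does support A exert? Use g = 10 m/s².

Taking torques about support B:
Beam weight: 34 × 10 = 340 N down at 1.65 m → arm 1.65 m, τ = 340 × 1.65 = 561 N·m counterclockwise.
Potted plant: 2.5 × 10 = 25 N down at 2.85 m → arm 2.85 m, τ = 25 × 2.85 = 71.25 N·m counterclockwise.
Bucket of sand: 10 × 10 = 100 N down at 2.33 m → arm 2.33 m, τ = 100 × 2.33 = 233 N·m counterclockwise.
Sign: 14 × 10 = 140 N down at 1.7 m → arm 1.7 m, τ = 140 × 1.7 = 238 N·m counterclockwise.
Battery pack: 30 × 10 = 300 N down at 1.1 m → arm 1.1 m, τ = 300 × 1.1 = 330 N·m counterclockwise.
Net load moment about support B = 1433 N·m counterclockwise.
Reaction R at support A is upward at 3.3 m, arm 3.3 m → moment R × 3.3 clockwise.
Setting net torque to zero: R × 3.3 = 1433 → R = 434 N.

R_A ≈ 434 N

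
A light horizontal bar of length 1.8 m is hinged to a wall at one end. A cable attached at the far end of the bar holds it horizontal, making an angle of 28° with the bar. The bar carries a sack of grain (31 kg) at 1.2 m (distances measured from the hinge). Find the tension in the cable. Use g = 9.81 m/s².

T ≈ 432 N

Choose the hinge as the axis so the unknown hinge reaction has zero arm there.
Sack of grain: 31 × 9.81 = 304.1 N down at 1.2 m → arm 1.2 m, τ = 304.1 × 1.2 = 364.9 N·m clockwise.
Total clockwise load moment = 364.9 N·m.
The cable tension T acts at 1.8 m; only its component perpendicular to the bar, T sinθ, produces torque. sin 28° = 0.4695.
Setting net torque to zero: T × 1.8 × 0.4695 = 364.9 → T = 364.9 / 0.8451 = 432 N.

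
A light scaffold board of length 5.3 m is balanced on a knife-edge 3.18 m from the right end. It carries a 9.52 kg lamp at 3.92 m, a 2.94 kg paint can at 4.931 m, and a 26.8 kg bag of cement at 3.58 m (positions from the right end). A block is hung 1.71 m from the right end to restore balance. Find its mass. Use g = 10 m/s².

Sum moments about the knife-edge (at 3.18 m from the right end) (the support reaction has zero arm there).
Lamp: 9.52 × 10 = 95.2 N down at 3.92 m → arm 0.74 m, τ = 95.2 × 0.74 = 70.45 N·m counterclockwise.
Paint can: 2.94 × 10 = 29.4 N down at 4.931 m → arm 1.751 m, τ = 29.4 × 1.751 = 51.48 N·m counterclockwise.
Bag of cement: 26.8 × 10 = 268 N down at 3.58 m → arm 0.4 m, τ = 268 × 0.4 = 107.2 N·m counterclockwise.
Net moment of known loads = 229.1 N·m counterclockwise.
An unknown mass m at 1.71 m has arm 1.47 m; its moment is m·g·1.47 clockwise.
Στ = 0 ⇒ m × 10 × 1.47 = 229.1 ⇒ m = 229.1 / (10 × 1.47) = 15.6 kg.

m ≈ 15.6 kg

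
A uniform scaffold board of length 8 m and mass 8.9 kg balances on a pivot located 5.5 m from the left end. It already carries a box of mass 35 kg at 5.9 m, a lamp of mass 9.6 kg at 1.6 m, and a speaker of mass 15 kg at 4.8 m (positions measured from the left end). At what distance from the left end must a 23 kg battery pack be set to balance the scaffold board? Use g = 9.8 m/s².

x ≈ 7.56 m from the left end

Sum moments about the pivot (at 5.5 m from the left end) (the support reaction has zero arm there).
Beam weight: 8.9 × 9.8 = 87.22 N down at 4 m → arm 1.5 m, τ = 87.22 × 1.5 = 130.8 N·m counterclockwise.
Box: 35 × 9.8 = 343 N down at 5.9 m → arm 0.4 m, τ = 343 × 0.4 = 137.2 N·m clockwise.
Lamp: 9.6 × 9.8 = 94.08 N down at 1.6 m → arm 3.9 m, τ = 94.08 × 3.9 = 366.9 N·m counterclockwise.
Speaker: 15 × 9.8 = 147 N down at 4.8 m → arm 0.7 m, τ = 147 × 0.7 = 102.9 N·m counterclockwise.
Net moment of existing loads = 463.4 N·m counterclockwise.
The battery pack weighs 23 × 9.8 = 225.4 N and must supply an equal clockwise moment, so its lever arm about the pivot is 463.4 / 225.4 = 2.06 m.
That puts it at 5.5 + 2.06 = 7.56 m from the left end.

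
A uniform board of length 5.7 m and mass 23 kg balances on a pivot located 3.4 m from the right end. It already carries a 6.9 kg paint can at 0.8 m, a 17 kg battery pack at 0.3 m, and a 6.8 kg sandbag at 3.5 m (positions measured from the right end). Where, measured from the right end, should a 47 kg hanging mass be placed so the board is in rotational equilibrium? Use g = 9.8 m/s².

Sum moments about the pivot (at 3.4 m from the right end) (the support reaction has zero arm there).
Beam weight: 23 × 9.8 = 225.4 N down at 2.85 m → arm 0.55 m, τ = 225.4 × 0.55 = 124 N·m clockwise.
Paint can: 6.9 × 9.8 = 67.62 N down at 0.8 m → arm 2.6 m, τ = 67.62 × 2.6 = 175.8 N·m clockwise.
Battery pack: 17 × 9.8 = 166.6 N down at 0.3 m → arm 3.1 m, τ = 166.6 × 3.1 = 516.5 N·m clockwise.
Sandbag: 6.8 × 9.8 = 66.64 N down at 3.5 m → arm 0.1 m, τ = 66.64 × 0.1 = 6.664 N·m counterclockwise.
Net moment of existing loads = 809.6 N·m clockwise.
The hanging mass weighs 47 × 9.8 = 460.6 N and must supply an equal counterclockwise moment, so its lever arm about the pivot is 809.6 / 460.6 = 1.76 m.
That puts it at 3.4 + 1.76 = 5.16 m from the right end.

x ≈ 5.16 m from the right end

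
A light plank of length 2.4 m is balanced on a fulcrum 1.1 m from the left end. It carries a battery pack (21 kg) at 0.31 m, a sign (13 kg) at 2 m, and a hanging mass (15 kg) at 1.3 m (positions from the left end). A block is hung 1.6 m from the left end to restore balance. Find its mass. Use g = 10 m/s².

Taking torques about the fulcrum (at 1.1 m from the left end):
Battery pack: 21 × 10 = 210 N down at 0.31 m → arm 0.79 m, τ = 210 × 0.79 = 165.9 N·m counterclockwise.
Sign: 13 × 10 = 130 N down at 2 m → arm 0.9 m, τ = 130 × 0.9 = 117 N·m clockwise.
Hanging mass: 15 × 10 = 150 N down at 1.3 m → arm 0.2 m, τ = 150 × 0.2 = 30 N·m clockwise.
Net moment of known loads = 18.9 N·m counterclockwise.
An unknown mass m at 1.6 m has arm 0.5 m; its moment is m·g·0.5 clockwise.
Στ = 0 ⇒ m × 10 × 0.5 = 18.9 ⇒ m = 18.9 / (10 × 0.5) = 3.78 kg.

m ≈ 3.78 kg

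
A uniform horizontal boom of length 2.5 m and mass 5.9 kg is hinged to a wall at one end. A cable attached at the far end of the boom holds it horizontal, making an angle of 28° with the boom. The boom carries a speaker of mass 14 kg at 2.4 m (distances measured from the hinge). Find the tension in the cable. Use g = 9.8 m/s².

About the hinge:
Beam weight: 5.9 × 9.8 = 57.82 N down at 1.25 m → arm 1.25 m, τ = 57.82 × 1.25 = 72.28 N·m clockwise.
Speaker: 14 × 9.8 = 137.2 N down at 2.4 m → arm 2.4 m, τ = 137.2 × 2.4 = 329.3 N·m clockwise.
Total clockwise load moment = 401.6 N·m.
The cable tension T acts at 2.5 m; only its component perpendicular to the boom, T sinθ, produces torque. sin 28° = 0.4695.
For rotational equilibrium, T × 2.5 × 0.4695 = 401.6, so T = 401.6 / 1.174 = 342 N.

T ≈ 342 N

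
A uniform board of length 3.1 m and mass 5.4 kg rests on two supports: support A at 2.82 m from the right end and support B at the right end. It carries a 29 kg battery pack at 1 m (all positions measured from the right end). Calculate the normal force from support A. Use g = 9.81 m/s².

Sum moments about support B (its reaction then has zero moment arm).
Beam weight: 5.4 × 9.81 = 52.97 N down at 1.55 m → arm 1.55 m, τ = 52.97 × 1.55 = 82.1 N·m counterclockwise.
Battery pack: 29 × 9.81 = 284.5 N down at 1 m → arm 1 m, τ = 284.5 × 1 = 284.5 N·m counterclockwise.
Net load moment about support B = 366.6 N·m counterclockwise.
Reaction R at support A is upward at 2.82 m, arm 2.82 m → moment R × 2.82 clockwise.
Στ = 0 ⇒ R × 2.82 = 366.6 ⇒ R = 130 N.

R_A ≈ 130 N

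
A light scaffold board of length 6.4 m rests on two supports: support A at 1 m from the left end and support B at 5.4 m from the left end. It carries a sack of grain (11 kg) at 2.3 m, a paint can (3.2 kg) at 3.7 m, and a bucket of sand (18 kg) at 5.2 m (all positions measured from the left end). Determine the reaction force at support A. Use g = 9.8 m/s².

R_A ≈ 96.1 N

Take moments about support B.
Sack of grain: 11 × 9.8 = 107.8 N down at 2.3 m → arm 3.1 m, τ = 107.8 × 3.1 = 334.2 N·m counterclockwise.
Paint can: 3.2 × 9.8 = 31.36 N down at 3.7 m → arm 1.7 m, τ = 31.36 × 1.7 = 53.31 N·m counterclockwise.
Bucket of sand: 18 × 9.8 = 176.4 N down at 5.2 m → arm 0.2 m, τ = 176.4 × 0.2 = 35.28 N·m counterclockwise.
Net load moment about support B = 422.8 N·m counterclockwise.
Reaction R at support A is upward at 1 m, arm 4.4 m → moment R × 4.4 clockwise.
Στ = 0 ⇒ R × 4.4 = 422.8 ⇒ R = 96.1 N.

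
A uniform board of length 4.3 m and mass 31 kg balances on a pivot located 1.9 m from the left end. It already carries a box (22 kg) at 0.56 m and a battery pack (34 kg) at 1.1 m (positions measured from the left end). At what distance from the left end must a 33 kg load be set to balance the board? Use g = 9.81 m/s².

Take moments about the pivot (at 1.9 m from the left end).
Beam weight: 31 × 9.81 = 304.1 N down at 2.15 m → arm 0.25 m, τ = 304.1 × 0.25 = 76.03 N·m clockwise.
Box: 22 × 9.81 = 215.8 N down at 0.56 m → arm 1.34 m, τ = 215.8 × 1.34 = 289.2 N·m counterclockwise.
Battery pack: 34 × 9.81 = 333.5 N down at 1.1 m → arm 0.8 m, τ = 333.5 × 0.8 = 266.8 N·m counterclockwise.
Net moment of existing loads = 480 N·m counterclockwise.
The load weighs 33 × 9.81 = 323.7 N and must supply an equal clockwise moment, so its lever arm about the pivot is 480 / 323.7 = 1.48 m.
That puts it at 1.9 + 1.48 = 3.38 m from the left end.

x ≈ 3.38 m from the left end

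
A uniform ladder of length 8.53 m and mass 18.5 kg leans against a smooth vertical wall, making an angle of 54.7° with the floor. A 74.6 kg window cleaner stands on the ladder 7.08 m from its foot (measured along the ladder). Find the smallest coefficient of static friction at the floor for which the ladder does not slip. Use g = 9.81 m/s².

Choose the foot of the ladder as the axis so the floor normal and friction both act there and drop out.
Ladder weight 18.5×9.81 = 181.5 N acts at 4.265 m along the ladder; its horizontal arm is 4.265·cos54.7° = 2.465 m → τ = 447.4 N·m clockwise.
Window cleaner: 74.6×9.81 = 731.8 N at 7.08 m → arm 4.091 m → τ = 2994 N·m clockwise.
Wall normal N acts horizontally at the top; its moment arm is the height L sinθ = 8.53·sin54.7° = 6.962 m, counterclockwise.
For rotational equilibrium, N × 6.962 = 3441, so N = 494.3 N.
ΣFx = 0 ⇒ f = N_wall = 494.3 N. ΣFy = 0 ⇒ N_floor = 913.3 N.
μ_min = f / N_floor = 494.3 / 913.3 = 0.541.

μ_min ≈ 0.541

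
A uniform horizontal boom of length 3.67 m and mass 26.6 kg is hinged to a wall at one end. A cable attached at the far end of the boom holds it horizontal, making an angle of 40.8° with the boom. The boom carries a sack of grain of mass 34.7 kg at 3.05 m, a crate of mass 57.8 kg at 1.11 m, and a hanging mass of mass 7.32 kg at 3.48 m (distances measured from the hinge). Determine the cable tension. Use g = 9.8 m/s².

Taking torques about the hinge:
Beam weight: 26.6 × 9.8 = 260.7 N down at 1.835 m → arm 1.835 m, τ = 260.7 × 1.835 = 478.4 N·m clockwise.
Sack of grain: 34.7 × 9.8 = 340.1 N down at 3.05 m → arm 3.05 m, τ = 340.1 × 3.05 = 1037 N·m clockwise.
Crate: 57.8 × 9.8 = 566.4 N down at 1.11 m → arm 1.11 m, τ = 566.4 × 1.11 = 628.7 N·m clockwise.
Hanging mass: 7.32 × 9.8 = 71.74 N down at 3.48 m → arm 3.48 m, τ = 71.74 × 3.48 = 249.7 N·m clockwise.
Total clockwise load moment = 2394 N·m.
The cable tension T acts at 3.67 m; only its component perpendicular to the boom, T sinθ, produces torque. sin 40.8° = 0.6534.
Balancing moments: T × 3.67 × 0.6534 = 2394, giving T = 2394 / 2.398 = 998 N.

T ≈ 998 N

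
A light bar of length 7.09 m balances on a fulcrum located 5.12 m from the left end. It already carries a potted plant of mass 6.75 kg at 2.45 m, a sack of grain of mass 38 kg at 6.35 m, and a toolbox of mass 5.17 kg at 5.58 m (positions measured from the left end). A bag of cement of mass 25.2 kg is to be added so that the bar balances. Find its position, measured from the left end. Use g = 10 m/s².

x ≈ 3.89 m from the left end

About the fulcrum (at 5.12 m from the left end):
Potted plant: 6.75 × 10 = 67.5 N down at 2.45 m → arm 2.67 m, τ = 67.5 × 2.67 = 180.2 N·m counterclockwise.
Sack of grain: 38 × 10 = 380 N down at 6.35 m → arm 1.23 m, τ = 380 × 1.23 = 467.4 N·m clockwise.
Toolbox: 5.17 × 10 = 51.7 N down at 5.58 m → arm 0.46 m, τ = 51.7 × 0.46 = 23.78 N·m clockwise.
Net moment of existing loads = 311 N·m clockwise.
The bag of cement weighs 25.2 × 10 = 252 N and must supply an equal counterclockwise moment, so its lever arm about the fulcrum is 311 / 252 = 1.23 m.
That puts it at 5.12 − 1.23 = 3.89 m from the left end.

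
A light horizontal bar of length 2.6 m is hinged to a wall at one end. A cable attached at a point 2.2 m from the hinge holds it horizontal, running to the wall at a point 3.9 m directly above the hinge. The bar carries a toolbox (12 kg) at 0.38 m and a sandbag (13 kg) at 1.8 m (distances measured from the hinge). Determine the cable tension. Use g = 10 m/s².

T ≈ 146 N

Take moments about the hinge.
Toolbox: 12 × 10 = 120 N down at 0.38 m → arm 0.38 m, τ = 120 × 0.38 = 45.6 N·m clockwise.
Sandbag: 13 × 10 = 130 N down at 1.8 m → arm 1.8 m, τ = 130 × 1.8 = 234 N·m clockwise.
Total clockwise load moment = 279.6 N·m.
The cable tension T acts at 2.2 m; only its component perpendicular to the bar, T sinθ, produces torque. sinθ = h/√(h²+d²) = 3.9/√(3.9²+2.2²) = 0.871.
Balancing moments: T × 2.2 × 0.871 = 279.6, giving T = 279.6 / 1.916 = 146 N.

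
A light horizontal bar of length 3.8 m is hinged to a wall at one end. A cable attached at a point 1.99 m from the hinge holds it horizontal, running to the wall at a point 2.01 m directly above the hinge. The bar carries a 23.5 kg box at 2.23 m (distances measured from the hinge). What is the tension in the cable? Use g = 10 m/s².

T ≈ 371 N

Take moments about the hinge.
Box: 23.5 × 10 = 235 N down at 2.23 m → arm 2.23 m, τ = 235 × 2.23 = 524 N·m clockwise.
Total clockwise load moment = 524 N·m.
The cable tension T acts at 1.99 m; only its component perpendicular to the bar, T sinθ, produces torque. sinθ = h/√(h²+d²) = 2.01/√(2.01²+1.99²) = 0.7106.
Balancing moments: T × 1.99 × 0.7106 = 524, giving T = 524 / 1.414 = 371 N.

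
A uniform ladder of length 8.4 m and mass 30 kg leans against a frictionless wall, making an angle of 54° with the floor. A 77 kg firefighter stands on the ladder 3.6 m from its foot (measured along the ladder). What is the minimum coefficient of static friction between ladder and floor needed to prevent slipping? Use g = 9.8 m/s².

μ_min ≈ 0.326

Sum moments about the foot of the ladder (the floor normal and friction both act there and drop out).
Ladder weight 30×9.8 = 294 N acts at 4.2 m along the ladder; its horizontal arm is 4.2·cos54° = 2.469 m → τ = 725.9 N·m clockwise.
Firefighter: 77×9.8 = 754.6 N at 3.6 m → arm 2.116 m → τ = 1597 N·m clockwise.
Wall normal N acts horizontally at the top; its moment arm is the height L sinθ = 8.4·sin54° = 6.796 m, counterclockwise.
Balancing moments: N × 6.796 = 2323, giving N = 341.8 N.
ΣFx = 0 ⇒ f = N_wall = 341.8 N. ΣFy = 0 ⇒ N_floor = 1049 N.
μ_min = f / N_floor = 341.8 / 1049 = 0.326.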